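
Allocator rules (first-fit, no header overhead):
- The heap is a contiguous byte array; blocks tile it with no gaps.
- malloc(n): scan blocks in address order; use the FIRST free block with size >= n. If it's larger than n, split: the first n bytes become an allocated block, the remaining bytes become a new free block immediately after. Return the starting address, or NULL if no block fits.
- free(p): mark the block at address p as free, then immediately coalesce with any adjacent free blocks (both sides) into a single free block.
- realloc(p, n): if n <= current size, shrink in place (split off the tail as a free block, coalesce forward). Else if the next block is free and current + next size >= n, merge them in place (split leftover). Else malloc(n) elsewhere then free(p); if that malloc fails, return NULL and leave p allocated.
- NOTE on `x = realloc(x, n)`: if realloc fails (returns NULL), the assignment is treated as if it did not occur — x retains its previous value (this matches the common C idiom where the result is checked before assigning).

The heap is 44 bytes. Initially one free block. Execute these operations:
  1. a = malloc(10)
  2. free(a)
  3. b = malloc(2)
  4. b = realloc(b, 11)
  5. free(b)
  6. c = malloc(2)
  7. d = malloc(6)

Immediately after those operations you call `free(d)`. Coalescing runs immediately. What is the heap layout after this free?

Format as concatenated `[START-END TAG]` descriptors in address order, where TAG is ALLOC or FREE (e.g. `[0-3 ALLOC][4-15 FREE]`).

Op 1: a = malloc(10) -> a = 0; heap: [0-9 ALLOC][10-43 FREE]
Op 2: free(a) -> (freed a); heap: [0-43 FREE]
Op 3: b = malloc(2) -> b = 0; heap: [0-1 ALLOC][2-43 FREE]
Op 4: b = realloc(b, 11) -> b = 0; heap: [0-10 ALLOC][11-43 FREE]
Op 5: free(b) -> (freed b); heap: [0-43 FREE]
Op 6: c = malloc(2) -> c = 0; heap: [0-1 ALLOC][2-43 FREE]
Op 7: d = malloc(6) -> d = 2; heap: [0-1 ALLOC][2-7 ALLOC][8-43 FREE]
free(d): d = 2 -> block [2-7 ALLOC]; mark free, coalesce with adjacent free neighbors -> [0-1 ALLOC][2-43 FREE]

Answer: [0-1 ALLOC][2-43 FREE]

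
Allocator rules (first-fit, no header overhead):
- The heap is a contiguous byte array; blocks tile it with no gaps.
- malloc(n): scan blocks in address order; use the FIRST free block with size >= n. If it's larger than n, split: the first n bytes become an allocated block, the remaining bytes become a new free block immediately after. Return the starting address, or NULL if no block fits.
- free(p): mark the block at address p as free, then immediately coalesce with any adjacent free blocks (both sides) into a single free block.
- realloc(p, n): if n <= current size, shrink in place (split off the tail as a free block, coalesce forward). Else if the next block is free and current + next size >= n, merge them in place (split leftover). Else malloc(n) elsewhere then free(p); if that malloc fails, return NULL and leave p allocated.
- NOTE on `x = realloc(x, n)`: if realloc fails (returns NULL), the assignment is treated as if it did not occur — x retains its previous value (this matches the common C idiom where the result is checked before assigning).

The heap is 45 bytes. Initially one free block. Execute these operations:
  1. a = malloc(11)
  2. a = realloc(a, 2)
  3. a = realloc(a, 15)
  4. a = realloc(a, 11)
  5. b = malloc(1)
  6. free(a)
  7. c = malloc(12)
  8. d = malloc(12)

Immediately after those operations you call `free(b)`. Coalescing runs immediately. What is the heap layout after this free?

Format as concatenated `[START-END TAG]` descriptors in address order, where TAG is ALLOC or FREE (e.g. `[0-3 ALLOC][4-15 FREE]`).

Answer: [0-11 FREE][12-23 ALLOC][24-35 ALLOC][36-44 FREE]

Derivation:
Op 1: a = malloc(11) -> a = 0; heap: [0-10 ALLOC][11-44 FREE]
Op 2: a = realloc(a, 2) -> a = 0; heap: [0-1 ALLOC][2-44 FREE]
Op 3: a = realloc(a, 15) -> a = 0; heap: [0-14 ALLOC][15-44 FREE]
Op 4: a = realloc(a, 11) -> a = 0; heap: [0-10 ALLOC][11-44 FREE]
Op 5: b = malloc(1) -> b = 11; heap: [0-10 ALLOC][11-11 ALLOC][12-44 FREE]
Op 6: free(a) -> (freed a); heap: [0-10 FREE][11-11 ALLOC][12-44 FREE]
Op 7: c = malloc(12) -> c = 12; heap: [0-10 FREE][11-11 ALLOC][12-23 ALLOC][24-44 FREE]
Op 8: d = malloc(12) -> d = 24; heap: [0-10 FREE][11-11 ALLOC][12-23 ALLOC][24-35 ALLOC][36-44 FREE]
free(b): b = 11 -> block [11-11 ALLOC]; mark free, coalesce with adjacent free neighbors -> [0-11 FREE][12-23 ALLOC][24-35 ALLOC][36-44 FREE]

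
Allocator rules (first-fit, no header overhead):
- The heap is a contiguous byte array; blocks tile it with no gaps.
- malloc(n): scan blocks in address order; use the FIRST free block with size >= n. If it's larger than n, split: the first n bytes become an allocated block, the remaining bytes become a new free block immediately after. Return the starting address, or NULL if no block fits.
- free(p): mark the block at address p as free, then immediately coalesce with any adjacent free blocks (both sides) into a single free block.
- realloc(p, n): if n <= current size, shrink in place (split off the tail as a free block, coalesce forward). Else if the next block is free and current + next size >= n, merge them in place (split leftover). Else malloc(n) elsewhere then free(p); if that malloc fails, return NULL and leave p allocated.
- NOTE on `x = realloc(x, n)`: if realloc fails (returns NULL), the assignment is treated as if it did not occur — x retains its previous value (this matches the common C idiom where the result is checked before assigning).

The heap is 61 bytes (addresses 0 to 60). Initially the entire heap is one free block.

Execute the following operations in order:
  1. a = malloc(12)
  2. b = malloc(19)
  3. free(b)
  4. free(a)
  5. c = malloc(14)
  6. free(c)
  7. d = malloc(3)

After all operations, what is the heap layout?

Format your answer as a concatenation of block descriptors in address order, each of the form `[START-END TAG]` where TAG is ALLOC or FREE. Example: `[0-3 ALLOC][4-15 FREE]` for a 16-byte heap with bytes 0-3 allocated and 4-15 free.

Op 1: a = malloc(12) -> a = 0; heap: [0-11 ALLOC][12-60 FREE]
Op 2: b = malloc(19) -> b = 12; heap: [0-11 ALLOC][12-30 ALLOC][31-60 FREE]
Op 3: free(b) -> (freed b); heap: [0-11 ALLOC][12-60 FREE]
Op 4: free(a) -> (freed a); heap: [0-60 FREE]
Op 5: c = malloc(14) -> c = 0; heap: [0-13 ALLOC][14-60 FREE]
Op 6: free(c) -> (freed c); heap: [0-60 FREE]
Op 7: d = malloc(3) -> d = 0; heap: [0-2 ALLOC][3-60 FREE]

Answer: [0-2 ALLOC][3-60 FREE]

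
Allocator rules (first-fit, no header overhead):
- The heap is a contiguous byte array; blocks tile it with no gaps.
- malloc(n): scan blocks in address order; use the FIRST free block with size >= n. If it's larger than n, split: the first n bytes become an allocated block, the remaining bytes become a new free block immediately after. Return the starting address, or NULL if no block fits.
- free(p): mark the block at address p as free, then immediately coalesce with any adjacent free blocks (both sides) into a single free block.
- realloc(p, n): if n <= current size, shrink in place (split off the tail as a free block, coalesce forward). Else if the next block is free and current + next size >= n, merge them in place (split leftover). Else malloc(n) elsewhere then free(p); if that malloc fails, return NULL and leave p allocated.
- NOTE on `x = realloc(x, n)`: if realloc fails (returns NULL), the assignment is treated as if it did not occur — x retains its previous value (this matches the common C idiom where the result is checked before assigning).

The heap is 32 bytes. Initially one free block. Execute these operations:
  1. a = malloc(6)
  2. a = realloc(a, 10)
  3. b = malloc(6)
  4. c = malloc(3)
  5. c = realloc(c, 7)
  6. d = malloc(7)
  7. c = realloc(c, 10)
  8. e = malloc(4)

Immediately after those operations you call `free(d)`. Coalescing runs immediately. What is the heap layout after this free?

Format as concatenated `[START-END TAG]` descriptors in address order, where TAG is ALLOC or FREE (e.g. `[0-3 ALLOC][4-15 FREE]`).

Answer: [0-9 ALLOC][10-15 ALLOC][16-22 ALLOC][23-31 FREE]

Derivation:
Op 1: a = malloc(6) -> a = 0; heap: [0-5 ALLOC][6-31 FREE]
Op 2: a = realloc(a, 10) -> a = 0; heap: [0-9 ALLOC][10-31 FREE]
Op 3: b = malloc(6) -> b = 10; heap: [0-9 ALLOC][10-15 ALLOC][16-31 FREE]
Op 4: c = malloc(3) -> c = 16; heap: [0-9 ALLOC][10-15 ALLOC][16-18 ALLOC][19-31 FREE]
Op 5: c = realloc(c, 7) -> c = 16; heap: [0-9 ALLOC][10-15 ALLOC][16-22 ALLOC][23-31 FREE]
Op 6: d = malloc(7) -> d = 23; heap: [0-9 ALLOC][10-15 ALLOC][16-22 ALLOC][23-29 ALLOC][30-31 FREE]
Op 7: c = realloc(c, 10) -> NULL (c unchanged); heap: [0-9 ALLOC][10-15 ALLOC][16-22 ALLOC][23-29 ALLOC][30-31 FREE]
Op 8: e = malloc(4) -> e = NULL; heap: [0-9 ALLOC][10-15 ALLOC][16-22 ALLOC][23-29 ALLOC][30-31 FREE]
free(d): d = 23 -> block [23-29 ALLOC]; mark free, coalesce with adjacent free neighbors -> [0-9 ALLOC][10-15 ALLOC][16-22 ALLOC][23-31 FREE]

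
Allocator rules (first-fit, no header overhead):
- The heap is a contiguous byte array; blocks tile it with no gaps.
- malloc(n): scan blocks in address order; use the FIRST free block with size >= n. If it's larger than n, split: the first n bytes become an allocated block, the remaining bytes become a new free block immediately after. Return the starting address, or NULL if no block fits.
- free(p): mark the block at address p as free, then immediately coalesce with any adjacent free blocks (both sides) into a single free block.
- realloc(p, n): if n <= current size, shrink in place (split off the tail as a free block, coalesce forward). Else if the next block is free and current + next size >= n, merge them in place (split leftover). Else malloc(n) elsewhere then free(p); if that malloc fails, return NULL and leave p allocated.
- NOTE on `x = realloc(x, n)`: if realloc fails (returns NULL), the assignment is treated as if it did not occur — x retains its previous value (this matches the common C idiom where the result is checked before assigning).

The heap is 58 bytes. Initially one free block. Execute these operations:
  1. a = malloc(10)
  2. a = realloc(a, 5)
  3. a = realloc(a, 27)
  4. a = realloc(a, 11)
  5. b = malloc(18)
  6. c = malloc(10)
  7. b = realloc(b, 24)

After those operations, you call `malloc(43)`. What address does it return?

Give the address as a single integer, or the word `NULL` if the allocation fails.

Op 1: a = malloc(10) -> a = 0; heap: [0-9 ALLOC][10-57 FREE]
Op 2: a = realloc(a, 5) -> a = 0; heap: [0-4 ALLOC][5-57 FREE]
Op 3: a = realloc(a, 27) -> a = 0; heap: [0-26 ALLOC][27-57 FREE]
Op 4: a = realloc(a, 11) -> a = 0; heap: [0-10 ALLOC][11-57 FREE]
Op 5: b = malloc(18) -> b = 11; heap: [0-10 ALLOC][11-28 ALLOC][29-57 FREE]
Op 6: c = malloc(10) -> c = 29; heap: [0-10 ALLOC][11-28 ALLOC][29-38 ALLOC][39-57 FREE]
Op 7: b = realloc(b, 24) -> NULL (b unchanged); heap: [0-10 ALLOC][11-28 ALLOC][29-38 ALLOC][39-57 FREE]
malloc(43): first-fit scan over [0-10 ALLOC][11-28 ALLOC][29-38 ALLOC][39-57 FREE] -> NULL

Answer: NULL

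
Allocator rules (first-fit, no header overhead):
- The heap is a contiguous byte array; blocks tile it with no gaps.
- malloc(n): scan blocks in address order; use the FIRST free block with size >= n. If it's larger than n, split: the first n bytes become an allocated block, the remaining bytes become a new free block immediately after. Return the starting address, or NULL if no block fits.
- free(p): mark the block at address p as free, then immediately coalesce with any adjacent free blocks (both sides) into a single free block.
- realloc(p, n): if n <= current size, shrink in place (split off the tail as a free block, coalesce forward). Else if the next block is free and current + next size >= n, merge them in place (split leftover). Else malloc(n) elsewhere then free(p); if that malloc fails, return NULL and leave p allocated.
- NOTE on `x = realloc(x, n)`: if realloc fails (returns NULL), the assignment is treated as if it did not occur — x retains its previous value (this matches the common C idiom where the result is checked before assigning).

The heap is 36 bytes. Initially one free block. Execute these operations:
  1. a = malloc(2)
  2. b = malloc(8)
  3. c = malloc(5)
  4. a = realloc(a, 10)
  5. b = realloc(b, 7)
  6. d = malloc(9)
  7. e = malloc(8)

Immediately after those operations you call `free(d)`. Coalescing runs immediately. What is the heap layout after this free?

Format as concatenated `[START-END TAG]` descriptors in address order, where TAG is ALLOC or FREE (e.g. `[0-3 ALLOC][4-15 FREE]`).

Op 1: a = malloc(2) -> a = 0; heap: [0-1 ALLOC][2-35 FREE]
Op 2: b = malloc(8) -> b = 2; heap: [0-1 ALLOC][2-9 ALLOC][10-35 FREE]
Op 3: c = malloc(5) -> c = 10; heap: [0-1 ALLOC][2-9 ALLOC][10-14 ALLOC][15-35 FREE]
Op 4: a = realloc(a, 10) -> a = 15; heap: [0-1 FREE][2-9 ALLOC][10-14 ALLOC][15-24 ALLOC][25-35 FREE]
Op 5: b = realloc(b, 7) -> b = 2; heap: [0-1 FREE][2-8 ALLOC][9-9 FREE][10-14 ALLOC][15-24 ALLOC][25-35 FREE]
Op 6: d = malloc(9) -> d = 25; heap: [0-1 FREE][2-8 ALLOC][9-9 FREE][10-14 ALLOC][15-24 ALLOC][25-33 ALLOC][34-35 FREE]
Op 7: e = malloc(8) -> e = NULL; heap: [0-1 FREE][2-8 ALLOC][9-9 FREE][10-14 ALLOC][15-24 ALLOC][25-33 ALLOC][34-35 FREE]
free(d): d = 25 -> block [25-33 ALLOC]; mark free, coalesce with adjacent free neighbors -> [0-1 FREE][2-8 ALLOC][9-9 FREE][10-14 ALLOC][15-24 ALLOC][25-35 FREE]

Answer: [0-1 FREE][2-8 ALLOC][9-9 FREE][10-14 ALLOC][15-24 ALLOC][25-35 FREE]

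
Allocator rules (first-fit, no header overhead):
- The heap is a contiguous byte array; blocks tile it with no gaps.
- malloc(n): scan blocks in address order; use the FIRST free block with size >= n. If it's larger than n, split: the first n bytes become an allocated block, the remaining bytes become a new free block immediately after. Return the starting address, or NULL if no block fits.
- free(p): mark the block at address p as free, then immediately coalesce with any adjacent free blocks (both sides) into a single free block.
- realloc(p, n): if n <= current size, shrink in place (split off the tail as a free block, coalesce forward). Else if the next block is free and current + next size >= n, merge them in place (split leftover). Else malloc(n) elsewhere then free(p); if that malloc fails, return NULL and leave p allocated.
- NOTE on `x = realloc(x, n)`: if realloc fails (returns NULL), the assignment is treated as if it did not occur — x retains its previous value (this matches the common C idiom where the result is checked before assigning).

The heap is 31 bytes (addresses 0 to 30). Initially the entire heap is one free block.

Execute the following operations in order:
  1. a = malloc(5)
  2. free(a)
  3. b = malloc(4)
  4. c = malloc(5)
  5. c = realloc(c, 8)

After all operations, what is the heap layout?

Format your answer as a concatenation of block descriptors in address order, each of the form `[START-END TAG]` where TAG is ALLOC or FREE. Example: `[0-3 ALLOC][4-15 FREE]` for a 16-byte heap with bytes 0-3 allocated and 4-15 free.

Op 1: a = malloc(5) -> a = 0; heap: [0-4 ALLOC][5-30 FREE]
Op 2: free(a) -> (freed a); heap: [0-30 FREE]
Op 3: b = malloc(4) -> b = 0; heap: [0-3 ALLOC][4-30 FREE]
Op 4: c = malloc(5) -> c = 4; heap: [0-3 ALLOC][4-8 ALLOC][9-30 FREE]
Op 5: c = realloc(c, 8) -> c = 4; heap: [0-3 ALLOC][4-11 ALLOC][12-30 FREE]

Answer: [0-3 ALLOC][4-11 ALLOC][12-30 FREE]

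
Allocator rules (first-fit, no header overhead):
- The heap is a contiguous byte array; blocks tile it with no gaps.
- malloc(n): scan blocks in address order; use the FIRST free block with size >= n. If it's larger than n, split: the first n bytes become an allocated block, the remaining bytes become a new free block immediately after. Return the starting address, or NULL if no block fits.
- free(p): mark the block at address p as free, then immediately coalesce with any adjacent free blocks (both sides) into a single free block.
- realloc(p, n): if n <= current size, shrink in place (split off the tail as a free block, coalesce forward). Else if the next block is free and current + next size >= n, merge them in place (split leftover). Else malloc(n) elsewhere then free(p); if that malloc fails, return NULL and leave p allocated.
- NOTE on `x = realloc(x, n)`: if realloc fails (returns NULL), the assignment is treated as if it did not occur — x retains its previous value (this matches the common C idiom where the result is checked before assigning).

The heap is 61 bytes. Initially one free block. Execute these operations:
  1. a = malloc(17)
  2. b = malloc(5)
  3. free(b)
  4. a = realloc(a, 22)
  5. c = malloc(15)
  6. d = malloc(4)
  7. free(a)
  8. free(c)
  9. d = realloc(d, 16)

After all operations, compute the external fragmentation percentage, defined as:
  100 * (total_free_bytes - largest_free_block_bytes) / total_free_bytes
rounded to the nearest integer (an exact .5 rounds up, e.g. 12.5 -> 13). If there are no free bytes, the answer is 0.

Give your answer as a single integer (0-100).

Op 1: a = malloc(17) -> a = 0; heap: [0-16 ALLOC][17-60 FREE]
Op 2: b = malloc(5) -> b = 17; heap: [0-16 ALLOC][17-21 ALLOC][22-60 FREE]
Op 3: free(b) -> (freed b); heap: [0-16 ALLOC][17-60 FREE]
Op 4: a = realloc(a, 22) -> a = 0; heap: [0-21 ALLOC][22-60 FREE]
Op 5: c = malloc(15) -> c = 22; heap: [0-21 ALLOC][22-36 ALLOC][37-60 FREE]
Op 6: d = malloc(4) -> d = 37; heap: [0-21 ALLOC][22-36 ALLOC][37-40 ALLOC][41-60 FREE]
Op 7: free(a) -> (freed a); heap: [0-21 FREE][22-36 ALLOC][37-40 ALLOC][41-60 FREE]
Op 8: free(c) -> (freed c); heap: [0-36 FREE][37-40 ALLOC][41-60 FREE]
Op 9: d = realloc(d, 16) -> d = 37; heap: [0-36 FREE][37-52 ALLOC][53-60 FREE]
Free blocks: [37 8] total_free=45 largest=37 -> 100*(45-37)/45 = 800/45 ≈ 17.778 -> rounds to 18

Answer: 18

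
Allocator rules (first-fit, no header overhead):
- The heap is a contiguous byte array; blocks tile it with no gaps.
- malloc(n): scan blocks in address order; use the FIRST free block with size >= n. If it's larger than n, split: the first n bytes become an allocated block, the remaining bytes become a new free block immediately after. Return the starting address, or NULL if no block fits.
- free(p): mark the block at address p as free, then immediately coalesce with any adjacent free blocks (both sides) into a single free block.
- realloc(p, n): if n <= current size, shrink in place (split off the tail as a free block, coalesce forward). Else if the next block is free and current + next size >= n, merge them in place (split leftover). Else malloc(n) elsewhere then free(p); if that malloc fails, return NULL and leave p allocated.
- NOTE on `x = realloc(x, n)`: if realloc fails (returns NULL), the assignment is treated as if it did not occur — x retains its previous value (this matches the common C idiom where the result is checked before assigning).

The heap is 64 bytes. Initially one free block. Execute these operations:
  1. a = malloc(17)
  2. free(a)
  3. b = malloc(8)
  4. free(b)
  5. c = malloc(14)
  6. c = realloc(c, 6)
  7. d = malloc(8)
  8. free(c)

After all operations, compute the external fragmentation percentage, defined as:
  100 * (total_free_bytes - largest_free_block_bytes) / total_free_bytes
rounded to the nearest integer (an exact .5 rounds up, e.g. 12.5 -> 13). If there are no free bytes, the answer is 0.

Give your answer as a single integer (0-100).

Op 1: a = malloc(17) -> a = 0; heap: [0-16 ALLOC][17-63 FREE]
Op 2: free(a) -> (freed a); heap: [0-63 FREE]
Op 3: b = malloc(8) -> b = 0; heap: [0-7 ALLOC][8-63 FREE]
Op 4: free(b) -> (freed b); heap: [0-63 FREE]
Op 5: c = malloc(14) -> c = 0; heap: [0-13 ALLOC][14-63 FREE]
Op 6: c = realloc(c, 6) -> c = 0; heap: [0-5 ALLOC][6-63 FREE]
Op 7: d = malloc(8) -> d = 6; heap: [0-5 ALLOC][6-13 ALLOC][14-63 FREE]
Op 8: free(c) -> (freed c); heap: [0-5 FREE][6-13 ALLOC][14-63 FREE]
Free blocks: [6 50] total_free=56 largest=50 -> 100*(56-50)/56 = 600/56 ≈ 10.714 -> rounds to 11

Answer: 11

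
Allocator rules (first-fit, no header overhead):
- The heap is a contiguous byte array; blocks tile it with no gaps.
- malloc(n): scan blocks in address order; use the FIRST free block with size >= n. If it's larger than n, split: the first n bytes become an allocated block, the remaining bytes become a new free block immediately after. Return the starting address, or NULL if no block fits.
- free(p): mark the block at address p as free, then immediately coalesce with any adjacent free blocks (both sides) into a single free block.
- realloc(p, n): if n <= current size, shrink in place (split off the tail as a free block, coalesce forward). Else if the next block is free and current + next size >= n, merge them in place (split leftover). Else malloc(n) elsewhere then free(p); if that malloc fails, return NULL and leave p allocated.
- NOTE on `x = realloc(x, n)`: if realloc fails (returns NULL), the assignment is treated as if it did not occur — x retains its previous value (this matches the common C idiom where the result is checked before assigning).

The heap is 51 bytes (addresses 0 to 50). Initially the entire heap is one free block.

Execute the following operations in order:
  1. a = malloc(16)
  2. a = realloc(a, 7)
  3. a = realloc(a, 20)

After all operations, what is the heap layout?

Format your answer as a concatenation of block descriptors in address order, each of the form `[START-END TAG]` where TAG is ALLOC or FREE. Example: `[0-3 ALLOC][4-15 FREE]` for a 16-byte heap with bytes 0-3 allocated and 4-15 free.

Answer: [0-19 ALLOC][20-50 FREE]

Derivation:
Op 1: a = malloc(16) -> a = 0; heap: [0-15 ALLOC][16-50 FREE]
Op 2: a = realloc(a, 7) -> a = 0; heap: [0-6 ALLOC][7-50 FREE]
Op 3: a = realloc(a, 20) -> a = 0; heap: [0-19 ALLOC][20-50 FREE]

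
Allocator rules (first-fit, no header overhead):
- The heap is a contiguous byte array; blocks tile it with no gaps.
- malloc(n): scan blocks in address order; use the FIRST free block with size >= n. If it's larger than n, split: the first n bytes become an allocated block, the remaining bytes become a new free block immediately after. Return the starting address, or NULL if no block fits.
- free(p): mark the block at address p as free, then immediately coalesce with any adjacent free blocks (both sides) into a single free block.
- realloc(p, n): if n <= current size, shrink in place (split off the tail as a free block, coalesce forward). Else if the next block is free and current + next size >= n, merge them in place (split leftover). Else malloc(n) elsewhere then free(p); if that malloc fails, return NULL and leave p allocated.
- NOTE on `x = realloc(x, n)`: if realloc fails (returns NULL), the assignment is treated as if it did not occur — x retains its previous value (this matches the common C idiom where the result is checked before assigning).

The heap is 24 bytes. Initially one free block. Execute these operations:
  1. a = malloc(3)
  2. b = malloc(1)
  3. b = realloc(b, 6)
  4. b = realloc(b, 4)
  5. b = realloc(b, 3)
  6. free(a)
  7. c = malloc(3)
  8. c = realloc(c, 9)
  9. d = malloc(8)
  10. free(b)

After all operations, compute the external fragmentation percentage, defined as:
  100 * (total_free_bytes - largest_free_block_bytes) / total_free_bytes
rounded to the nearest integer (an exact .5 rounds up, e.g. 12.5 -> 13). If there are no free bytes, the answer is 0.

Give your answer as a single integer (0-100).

Answer: 14

Derivation:
Op 1: a = malloc(3) -> a = 0; heap: [0-2 ALLOC][3-23 FREE]
Op 2: b = malloc(1) -> b = 3; heap: [0-2 ALLOC][3-3 ALLOC][4-23 FREE]
Op 3: b = realloc(b, 6) -> b = 3; heap: [0-2 ALLOC][3-8 ALLOC][9-23 FREE]
Op 4: b = realloc(b, 4) -> b = 3; heap: [0-2 ALLOC][3-6 ALLOC][7-23 FREE]
Op 5: b = realloc(b, 3) -> b = 3; heap: [0-2 ALLOC][3-5 ALLOC][6-23 FREE]
Op 6: free(a) -> (freed a); heap: [0-2 FREE][3-5 ALLOC][6-23 FREE]
Op 7: c = malloc(3) -> c = 0; heap: [0-2 ALLOC][3-5 ALLOC][6-23 FREE]
Op 8: c = realloc(c, 9) -> c = 6; heap: [0-2 FREE][3-5 ALLOC][6-14 ALLOC][15-23 FREE]
Op 9: d = malloc(8) -> d = 15; heap: [0-2 FREE][3-5 ALLOC][6-14 ALLOC][15-22 ALLOC][23-23 FREE]
Op 10: free(b) -> (freed b); heap: [0-5 FREE][6-14 ALLOC][15-22 ALLOC][23-23 FREE]
Free blocks: [6 1] total_free=7 largest=6 -> 100*(7-6)/7 = 100/7 ≈ 14.286 -> rounds to 14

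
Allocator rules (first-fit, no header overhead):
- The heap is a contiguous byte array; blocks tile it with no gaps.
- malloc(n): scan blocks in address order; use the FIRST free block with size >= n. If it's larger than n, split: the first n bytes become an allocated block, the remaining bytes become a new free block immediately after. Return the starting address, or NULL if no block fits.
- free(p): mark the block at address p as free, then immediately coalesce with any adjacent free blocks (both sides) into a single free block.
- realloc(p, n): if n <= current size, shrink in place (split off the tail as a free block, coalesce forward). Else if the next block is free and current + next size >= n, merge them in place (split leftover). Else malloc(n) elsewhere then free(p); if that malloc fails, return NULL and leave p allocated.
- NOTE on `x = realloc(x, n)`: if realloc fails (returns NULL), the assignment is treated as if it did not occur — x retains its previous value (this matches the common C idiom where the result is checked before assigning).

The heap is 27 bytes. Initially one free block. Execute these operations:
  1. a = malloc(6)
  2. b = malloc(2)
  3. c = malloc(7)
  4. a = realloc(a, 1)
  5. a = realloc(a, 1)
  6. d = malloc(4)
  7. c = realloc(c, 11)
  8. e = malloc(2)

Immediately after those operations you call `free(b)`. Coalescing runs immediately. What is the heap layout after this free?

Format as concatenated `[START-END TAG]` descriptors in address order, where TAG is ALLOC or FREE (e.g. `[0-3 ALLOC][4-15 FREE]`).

Op 1: a = malloc(6) -> a = 0; heap: [0-5 ALLOC][6-26 FREE]
Op 2: b = malloc(2) -> b = 6; heap: [0-5 ALLOC][6-7 ALLOC][8-26 FREE]
Op 3: c = malloc(7) -> c = 8; heap: [0-5 ALLOC][6-7 ALLOC][8-14 ALLOC][15-26 FREE]
Op 4: a = realloc(a, 1) -> a = 0; heap: [0-0 ALLOC][1-5 FREE][6-7 ALLOC][8-14 ALLOC][15-26 FREE]
Op 5: a = realloc(a, 1) -> a = 0; heap: [0-0 ALLOC][1-5 FREE][6-7 ALLOC][8-14 ALLOC][15-26 FREE]
Op 6: d = malloc(4) -> d = 1; heap: [0-0 ALLOC][1-4 ALLOC][5-5 FREE][6-7 ALLOC][8-14 ALLOC][15-26 FREE]
Op 7: c = realloc(c, 11) -> c = 8; heap: [0-0 ALLOC][1-4 ALLOC][5-5 FREE][6-7 ALLOC][8-18 ALLOC][19-26 FREE]
Op 8: e = malloc(2) -> e = 19; heap: [0-0 ALLOC][1-4 ALLOC][5-5 FREE][6-7 ALLOC][8-18 ALLOC][19-20 ALLOC][21-26 FREE]
free(b): b = 6 -> block [6-7 ALLOC]; mark free, coalesce with adjacent free neighbors -> [0-0 ALLOC][1-4 ALLOC][5-7 FREE][8-18 ALLOC][19-20 ALLOC][21-26 FREE]

Answer: [0-0 ALLOC][1-4 ALLOC][5-7 FREE][8-18 ALLOC][19-20 ALLOC][21-26 FREE]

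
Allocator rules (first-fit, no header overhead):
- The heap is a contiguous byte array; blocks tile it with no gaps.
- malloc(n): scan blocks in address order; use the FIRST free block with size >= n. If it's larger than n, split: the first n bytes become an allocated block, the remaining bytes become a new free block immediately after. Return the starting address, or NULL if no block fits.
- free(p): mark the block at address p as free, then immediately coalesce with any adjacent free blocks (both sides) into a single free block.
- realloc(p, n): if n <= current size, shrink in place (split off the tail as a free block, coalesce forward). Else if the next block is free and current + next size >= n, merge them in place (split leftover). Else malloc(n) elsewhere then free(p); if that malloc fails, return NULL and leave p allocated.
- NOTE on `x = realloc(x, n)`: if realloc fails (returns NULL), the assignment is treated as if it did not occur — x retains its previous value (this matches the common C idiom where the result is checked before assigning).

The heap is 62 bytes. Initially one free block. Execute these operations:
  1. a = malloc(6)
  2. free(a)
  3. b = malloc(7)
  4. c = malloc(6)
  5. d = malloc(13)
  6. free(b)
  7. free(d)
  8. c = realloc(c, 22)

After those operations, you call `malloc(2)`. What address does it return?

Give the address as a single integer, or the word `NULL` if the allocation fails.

Answer: 0

Derivation:
Op 1: a = malloc(6) -> a = 0; heap: [0-5 ALLOC][6-61 FREE]
Op 2: free(a) -> (freed a); heap: [0-61 FREE]
Op 3: b = malloc(7) -> b = 0; heap: [0-6 ALLOC][7-61 FREE]
Op 4: c = malloc(6) -> c = 7; heap: [0-6 ALLOC][7-12 ALLOC][13-61 FREE]
Op 5: d = malloc(13) -> d = 13; heap: [0-6 ALLOC][7-12 ALLOC][13-25 ALLOC][26-61 FREE]
Op 6: free(b) -> (freed b); heap: [0-6 FREE][7-12 ALLOC][13-25 ALLOC][26-61 FREE]
Op 7: free(d) -> (freed d); heap: [0-6 FREE][7-12 ALLOC][13-61 FREE]
Op 8: c = realloc(c, 22) -> c = 7; heap: [0-6 FREE][7-28 ALLOC][29-61 FREE]
malloc(2): first-fit scan over [0-6 FREE][7-28 ALLOC][29-61 FREE] -> 0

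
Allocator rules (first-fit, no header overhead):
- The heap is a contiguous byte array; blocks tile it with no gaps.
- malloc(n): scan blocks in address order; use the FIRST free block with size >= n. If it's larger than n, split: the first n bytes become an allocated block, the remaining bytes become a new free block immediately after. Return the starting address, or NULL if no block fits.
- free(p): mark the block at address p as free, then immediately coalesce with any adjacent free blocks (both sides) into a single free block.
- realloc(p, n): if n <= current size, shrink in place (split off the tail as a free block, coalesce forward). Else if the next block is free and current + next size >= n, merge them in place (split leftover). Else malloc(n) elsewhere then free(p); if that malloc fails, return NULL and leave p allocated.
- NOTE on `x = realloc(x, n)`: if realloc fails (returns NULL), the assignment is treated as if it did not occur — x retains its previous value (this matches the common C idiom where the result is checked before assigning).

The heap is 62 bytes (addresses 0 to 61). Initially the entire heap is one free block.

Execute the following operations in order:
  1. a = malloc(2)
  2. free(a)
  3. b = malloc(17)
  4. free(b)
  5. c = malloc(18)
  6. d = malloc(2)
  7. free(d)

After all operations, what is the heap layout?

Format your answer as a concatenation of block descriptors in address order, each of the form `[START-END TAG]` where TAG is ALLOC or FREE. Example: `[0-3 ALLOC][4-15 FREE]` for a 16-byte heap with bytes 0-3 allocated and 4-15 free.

Op 1: a = malloc(2) -> a = 0; heap: [0-1 ALLOC][2-61 FREE]
Op 2: free(a) -> (freed a); heap: [0-61 FREE]
Op 3: b = malloc(17) -> b = 0; heap: [0-16 ALLOC][17-61 FREE]
Op 4: free(b) -> (freed b); heap: [0-61 FREE]
Op 5: c = malloc(18) -> c = 0; heap: [0-17 ALLOC][18-61 FREE]
Op 6: d = malloc(2) -> d = 18; heap: [0-17 ALLOC][18-19 ALLOC][20-61 FREE]
Op 7: free(d) -> (freed d); heap: [0-17 ALLOC][18-61 FREE]

Answer: [0-17 ALLOC][18-61 FREE]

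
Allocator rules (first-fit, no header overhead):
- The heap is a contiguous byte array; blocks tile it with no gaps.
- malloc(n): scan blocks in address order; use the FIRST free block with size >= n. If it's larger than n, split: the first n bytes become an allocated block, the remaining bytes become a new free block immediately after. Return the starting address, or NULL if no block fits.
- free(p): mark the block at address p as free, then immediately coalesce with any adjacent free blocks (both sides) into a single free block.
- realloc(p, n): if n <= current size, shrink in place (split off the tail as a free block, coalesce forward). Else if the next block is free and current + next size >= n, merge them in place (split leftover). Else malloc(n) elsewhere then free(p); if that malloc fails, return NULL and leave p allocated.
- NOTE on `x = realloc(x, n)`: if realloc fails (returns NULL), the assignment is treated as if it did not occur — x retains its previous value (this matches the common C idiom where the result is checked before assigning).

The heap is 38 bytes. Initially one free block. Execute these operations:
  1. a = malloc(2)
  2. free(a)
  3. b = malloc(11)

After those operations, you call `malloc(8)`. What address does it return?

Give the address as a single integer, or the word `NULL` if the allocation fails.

Op 1: a = malloc(2) -> a = 0; heap: [0-1 ALLOC][2-37 FREE]
Op 2: free(a) -> (freed a); heap: [0-37 FREE]
Op 3: b = malloc(11) -> b = 0; heap: [0-10 ALLOC][11-37 FREE]
malloc(8): first-fit scan over [0-10 ALLOC][11-37 FREE] -> 11

Answer: 11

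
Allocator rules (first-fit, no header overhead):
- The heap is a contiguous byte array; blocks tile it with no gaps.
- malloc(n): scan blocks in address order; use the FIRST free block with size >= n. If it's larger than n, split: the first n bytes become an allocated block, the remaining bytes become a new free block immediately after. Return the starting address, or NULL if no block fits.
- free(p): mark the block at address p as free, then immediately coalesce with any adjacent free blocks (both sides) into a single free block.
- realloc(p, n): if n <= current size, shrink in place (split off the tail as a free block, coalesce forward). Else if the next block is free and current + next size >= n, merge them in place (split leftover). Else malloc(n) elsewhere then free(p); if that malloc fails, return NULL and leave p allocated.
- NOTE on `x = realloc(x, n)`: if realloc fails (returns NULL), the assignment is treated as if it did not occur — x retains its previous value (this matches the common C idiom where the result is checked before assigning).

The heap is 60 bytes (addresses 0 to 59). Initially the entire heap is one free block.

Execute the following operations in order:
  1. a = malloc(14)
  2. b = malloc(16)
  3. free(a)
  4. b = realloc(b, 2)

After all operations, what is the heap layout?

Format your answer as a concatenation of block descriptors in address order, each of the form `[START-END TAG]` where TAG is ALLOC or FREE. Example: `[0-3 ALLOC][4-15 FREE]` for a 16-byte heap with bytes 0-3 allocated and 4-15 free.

Op 1: a = malloc(14) -> a = 0; heap: [0-13 ALLOC][14-59 FREE]
Op 2: b = malloc(16) -> b = 14; heap: [0-13 ALLOC][14-29 ALLOC][30-59 FREE]
Op 3: free(a) -> (freed a); heap: [0-13 FREE][14-29 ALLOC][30-59 FREE]
Op 4: b = realloc(b, 2) -> b = 14; heap: [0-13 FREE][14-15 ALLOC][16-59 FREE]

Answer: [0-13 FREE][14-15 ALLOC][16-59 FREE]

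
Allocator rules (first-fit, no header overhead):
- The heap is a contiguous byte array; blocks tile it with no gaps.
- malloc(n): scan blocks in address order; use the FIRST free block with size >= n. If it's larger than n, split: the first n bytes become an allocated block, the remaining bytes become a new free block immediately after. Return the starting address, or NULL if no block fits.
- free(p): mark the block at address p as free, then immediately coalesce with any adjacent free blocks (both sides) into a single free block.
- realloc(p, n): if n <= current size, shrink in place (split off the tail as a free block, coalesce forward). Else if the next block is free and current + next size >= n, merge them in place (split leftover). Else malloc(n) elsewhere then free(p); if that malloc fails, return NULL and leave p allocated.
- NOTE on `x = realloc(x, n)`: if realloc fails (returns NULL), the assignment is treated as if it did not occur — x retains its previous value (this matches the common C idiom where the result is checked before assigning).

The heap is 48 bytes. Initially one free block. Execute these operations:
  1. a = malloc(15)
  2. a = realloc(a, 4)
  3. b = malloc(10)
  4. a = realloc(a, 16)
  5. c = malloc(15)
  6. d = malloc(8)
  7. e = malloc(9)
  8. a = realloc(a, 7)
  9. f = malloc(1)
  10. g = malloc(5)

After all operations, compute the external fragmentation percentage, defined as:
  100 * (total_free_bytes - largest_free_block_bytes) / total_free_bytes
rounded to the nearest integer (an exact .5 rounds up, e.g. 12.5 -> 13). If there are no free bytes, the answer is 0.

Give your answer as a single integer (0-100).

Answer: 60

Derivation:
Op 1: a = malloc(15) -> a = 0; heap: [0-14 ALLOC][15-47 FREE]
Op 2: a = realloc(a, 4) -> a = 0; heap: [0-3 ALLOC][4-47 FREE]
Op 3: b = malloc(10) -> b = 4; heap: [0-3 ALLOC][4-13 ALLOC][14-47 FREE]
Op 4: a = realloc(a, 16) -> a = 14; heap: [0-3 FREE][4-13 ALLOC][14-29 ALLOC][30-47 FREE]
Op 5: c = malloc(15) -> c = 30; heap: [0-3 FREE][4-13 ALLOC][14-29 ALLOC][30-44 ALLOC][45-47 FREE]
Op 6: d = malloc(8) -> d = NULL; heap: [0-3 FREE][4-13 ALLOC][14-29 ALLOC][30-44 ALLOC][45-47 FREE]
Op 7: e = malloc(9) -> e = NULL; heap: [0-3 FREE][4-13 ALLOC][14-29 ALLOC][30-44 ALLOC][45-47 FREE]
Op 8: a = realloc(a, 7) -> a = 14; heap: [0-3 FREE][4-13 ALLOC][14-20 ALLOC][21-29 FREE][30-44 ALLOC][45-47 FREE]
Op 9: f = malloc(1) -> f = 0; heap: [0-0 ALLOC][1-3 FREE][4-13 ALLOC][14-20 ALLOC][21-29 FREE][30-44 ALLOC][45-47 FREE]
Op 10: g = malloc(5) -> g = 21; heap: [0-0 ALLOC][1-3 FREE][4-13 ALLOC][14-20 ALLOC][21-25 ALLOC][26-29 FREE][30-44 ALLOC][45-47 FREE]
Free blocks: [3 4 3] total_free=10 largest=4 -> 100*(10-4)/10 = 600/10 = 60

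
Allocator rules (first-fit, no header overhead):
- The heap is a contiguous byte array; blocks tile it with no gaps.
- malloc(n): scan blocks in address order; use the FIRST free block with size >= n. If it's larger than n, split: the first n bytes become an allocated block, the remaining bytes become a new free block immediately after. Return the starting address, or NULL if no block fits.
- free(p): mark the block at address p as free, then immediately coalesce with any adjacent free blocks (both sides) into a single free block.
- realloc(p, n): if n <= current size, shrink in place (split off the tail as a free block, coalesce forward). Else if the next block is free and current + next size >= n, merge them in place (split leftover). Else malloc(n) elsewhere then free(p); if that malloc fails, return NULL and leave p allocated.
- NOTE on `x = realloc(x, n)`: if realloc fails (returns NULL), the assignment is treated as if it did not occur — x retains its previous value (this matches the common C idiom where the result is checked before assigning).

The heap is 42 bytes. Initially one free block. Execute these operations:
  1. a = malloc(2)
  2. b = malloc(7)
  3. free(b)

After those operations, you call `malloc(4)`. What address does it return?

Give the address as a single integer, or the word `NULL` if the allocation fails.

Op 1: a = malloc(2) -> a = 0; heap: [0-1 ALLOC][2-41 FREE]
Op 2: b = malloc(7) -> b = 2; heap: [0-1 ALLOC][2-8 ALLOC][9-41 FREE]
Op 3: free(b) -> (freed b); heap: [0-1 ALLOC][2-41 FREE]
malloc(4): first-fit scan over [0-1 ALLOC][2-41 FREE] -> 2

Answer: 2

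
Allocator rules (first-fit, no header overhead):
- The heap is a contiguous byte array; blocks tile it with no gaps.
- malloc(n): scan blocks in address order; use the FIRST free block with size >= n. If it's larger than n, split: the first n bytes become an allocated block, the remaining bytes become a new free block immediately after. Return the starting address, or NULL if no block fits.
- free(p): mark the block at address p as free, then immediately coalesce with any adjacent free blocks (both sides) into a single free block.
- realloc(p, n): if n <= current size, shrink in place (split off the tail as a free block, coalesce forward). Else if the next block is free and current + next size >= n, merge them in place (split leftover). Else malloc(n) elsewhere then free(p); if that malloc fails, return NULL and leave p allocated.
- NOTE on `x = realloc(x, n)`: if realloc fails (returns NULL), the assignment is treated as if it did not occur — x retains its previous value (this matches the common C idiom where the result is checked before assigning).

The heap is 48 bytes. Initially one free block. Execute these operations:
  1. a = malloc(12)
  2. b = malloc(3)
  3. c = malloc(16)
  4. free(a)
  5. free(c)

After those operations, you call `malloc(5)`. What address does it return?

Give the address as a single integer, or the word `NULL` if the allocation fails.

Op 1: a = malloc(12) -> a = 0; heap: [0-11 ALLOC][12-47 FREE]
Op 2: b = malloc(3) -> b = 12; heap: [0-11 ALLOC][12-14 ALLOC][15-47 FREE]
Op 3: c = malloc(16) -> c = 15; heap: [0-11 ALLOC][12-14 ALLOC][15-30 ALLOC][31-47 FREE]
Op 4: free(a) -> (freed a); heap: [0-11 FREE][12-14 ALLOC][15-30 ALLOC][31-47 FREE]
Op 5: free(c) -> (freed c); heap: [0-11 FREE][12-14 ALLOC][15-47 FREE]
malloc(5): first-fit scan over [0-11 FREE][12-14 ALLOC][15-47 FREE] -> 0

Answer: 0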